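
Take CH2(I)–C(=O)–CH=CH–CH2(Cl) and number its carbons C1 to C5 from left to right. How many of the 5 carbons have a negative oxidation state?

4

Tallying each carbon's bonds:
C1: 1C, 2H, 1I → 0 − 2 + 1 = -1
C2: 2C, 2O → 0 + 2 = +2
C3: 3C, 1H → 0 − 1 = -1
C4: 3C, 1H → 0 − 1 = -1
C5: 1C, 2H, 1Cl → 0 − 2 + 1 = -1
4 carbons (C1, C3, C4, C5) meet the condition.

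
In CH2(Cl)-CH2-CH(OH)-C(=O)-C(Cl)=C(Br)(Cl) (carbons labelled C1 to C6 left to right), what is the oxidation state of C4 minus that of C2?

+4

C4: 2C, 2O → 0 + 2 = +2
C2: 2C, 2H → 0 − 2 = -2
Difference: +2 − (-2) = +4.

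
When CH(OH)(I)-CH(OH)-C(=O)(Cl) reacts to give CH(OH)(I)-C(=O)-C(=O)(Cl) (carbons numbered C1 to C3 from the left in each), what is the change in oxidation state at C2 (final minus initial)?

Before: C2 has 2 bonds to C, 1 bond to H, 1 bond to O → oxidation state 0.
After: C2 has 2 bonds to C, 2 bonds to O → oxidation state +2.
Δ = +2 − (0) = +2, so this is an oxidation at C2.

+2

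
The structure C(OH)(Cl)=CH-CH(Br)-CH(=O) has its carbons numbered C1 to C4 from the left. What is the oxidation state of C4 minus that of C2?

C4: 1C, 1H, 2O → 0 − 1 + 2 = +1
C2: 3C, 1H → 0 − 1 = -1
Difference: +1 − (-1) = +2.

+2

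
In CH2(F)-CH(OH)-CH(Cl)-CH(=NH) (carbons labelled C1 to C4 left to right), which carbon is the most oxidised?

C4

Assign +1 per bond to O/N/halogen, −1 per bond to H or an electropositive element, and 0 per bond to carbon. Tallying each carbon:
C1: 1C, 2H, 1F → 0 − 2 + 1 = -1
C2: 2C, 1H, 1O → 0 − 1 + 1 = 0
C3: 2C, 1H, 1Cl → 0 − 1 + 1 = 0
C4: 1C, 1H, 2N → 0 − 1 + 2 = +1
The most oxidised carbon is C4 at +1.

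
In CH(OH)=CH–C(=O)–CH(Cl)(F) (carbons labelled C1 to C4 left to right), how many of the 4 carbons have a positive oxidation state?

Tallying each carbon's bonds:
C1: 2C, 1H, 1O → 0 − 1 + 1 = 0
C2: 3C, 1H → 0 − 1 = -1
C3: 2C, 2O → 0 + 2 = +2
C4: 1C, 1H, 1F, 1Cl → 0 − 1 + 1 + 1 = +1
2 carbons (C3, C4) meet the condition.

2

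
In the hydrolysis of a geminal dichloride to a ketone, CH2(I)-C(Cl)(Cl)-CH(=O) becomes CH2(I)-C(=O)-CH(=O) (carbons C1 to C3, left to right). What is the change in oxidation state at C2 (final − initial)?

Before: C2 has 2 bonds to C, 2 bonds to Cl → oxidation state +2.
After: C2 has 2 bonds to C, 2 bonds to O → oxidation state +2.
Δ = +2 − (+2) = 0, so no net redox change at C2.

0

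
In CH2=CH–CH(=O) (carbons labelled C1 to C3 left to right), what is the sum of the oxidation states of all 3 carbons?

Tallying each carbon's bonds:
C1: 2C, 2H → 0 − 2 = -2
C2: 3C, 1H → 0 − 1 = -1
C3: 1C, 1H, 2O → 0 − 1 + 2 = +1
Sum = -2 − 1 + 1 = -2.

-2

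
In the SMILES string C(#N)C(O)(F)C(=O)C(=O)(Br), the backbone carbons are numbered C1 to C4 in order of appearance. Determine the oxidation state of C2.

C2 has one bond to C (0), one bond to C (0), one bond to O (+1), one bond to F (+1).
Oxidation state = 0 + 0 + 1 + 1 = +2.

+2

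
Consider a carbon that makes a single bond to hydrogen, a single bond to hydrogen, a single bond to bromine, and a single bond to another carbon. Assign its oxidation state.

Each bond to a more electronegative atom (O, N, halogen) counts +1, each bond to a less electronegative atom (H, metal, B, Si) counts −1, and each C–C bond counts 0.
The carbon has one bond to C (0), one bond to Br (+1), one bond to H (-1), one bond to H (-1).
Oxidation state = 0 + 1 − 1 − 1 = -1.

-1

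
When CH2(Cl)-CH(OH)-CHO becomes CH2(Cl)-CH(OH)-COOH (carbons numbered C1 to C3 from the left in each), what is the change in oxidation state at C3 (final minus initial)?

+2

Before: C3 has 1 bond to C, 1 bond to H, 2 bonds to O → oxidation state +1.
After: C3 has 1 bond to C, 3 bonds to O → oxidation state +3.
Δ = +3 − (+1) = +2, so this is an oxidation at C3.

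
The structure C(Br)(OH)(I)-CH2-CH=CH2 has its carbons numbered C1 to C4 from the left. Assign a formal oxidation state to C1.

+3

Assign +1 per bond to O/N/halogen, −1 per bond to H or an electropositive element, and 0 per bond to carbon.
C1 has one bond to C (0), one bond to Br (+1), one bond to O (+1), one bond to I (+1).
Oxidation state = 0 + 1 + 1 + 1 = +3.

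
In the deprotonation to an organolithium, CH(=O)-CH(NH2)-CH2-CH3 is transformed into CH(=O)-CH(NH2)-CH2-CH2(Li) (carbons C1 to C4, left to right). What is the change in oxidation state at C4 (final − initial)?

Before: C4 has 1 bond to C, 3 bonds to H → oxidation state -3.
After: C4 has 1 bond to C, 2 bonds to H, 1 bond to Li → oxidation state -3.
Δ = -3 − (-3) = 0, so no net redox change at C4.

0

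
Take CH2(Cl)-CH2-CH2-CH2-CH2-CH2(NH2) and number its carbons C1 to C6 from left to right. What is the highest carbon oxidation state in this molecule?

Tallying each carbon's bonds:
C1: 1C, 2H, 1Cl → 0 − 2 + 1 = -1
C2: 2C, 2H → 0 − 2 = -2
C3: 2C, 2H → 0 − 2 = -2
C4: 2C, 2H → 0 − 2 = -2
C5: 2C, 2H → 0 − 2 = -2
C6: 1C, 2H, 1N → 0 − 2 + 1 = -1
The highest value is -1.

-1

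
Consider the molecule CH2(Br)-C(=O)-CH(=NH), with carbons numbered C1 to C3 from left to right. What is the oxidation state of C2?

C2 has one bond to C (0), one bond to C (0), a double bond to O (2×+1 = +2).
Oxidation state = 0 + 0 + 2 = +2.

+2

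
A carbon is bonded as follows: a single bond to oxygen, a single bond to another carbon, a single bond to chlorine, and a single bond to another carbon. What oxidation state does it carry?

Assign +1 per bond to O/N/halogen, −1 per bond to H or an electropositive element, and 0 per bond to carbon.
The carbon has one bond to C (0), one bond to C (0), one bond to O (+1), one bond to Cl (+1).
Oxidation state = 0 + 0 + 1 + 1 = +2.

+2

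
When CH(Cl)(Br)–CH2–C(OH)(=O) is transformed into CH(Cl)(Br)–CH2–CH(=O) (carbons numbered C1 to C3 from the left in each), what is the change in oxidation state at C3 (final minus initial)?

-2

Before: C3 has 1 bond to C, 3 bonds to O → oxidation state +3.
After: C3 has 1 bond to C, 1 bond to H, 2 bonds to O → oxidation state +1.
Δ = +1 − (+3) = -2, so this is a reduction at C3.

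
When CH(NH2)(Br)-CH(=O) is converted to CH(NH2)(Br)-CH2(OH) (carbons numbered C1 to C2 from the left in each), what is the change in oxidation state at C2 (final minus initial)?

-2

Before: C2 has 1 bond to C, 1 bond to H, 2 bonds to O → oxidation state +1.
After: C2 has 1 bond to C, 2 bonds to H, 1 bond to O → oxidation state -1.
Δ = -1 − (+1) = -2, so this is a reduction at C2.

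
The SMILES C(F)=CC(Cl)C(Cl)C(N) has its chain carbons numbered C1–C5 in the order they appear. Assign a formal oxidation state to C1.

C1 has a double bond to C (2×0 = 0), one bond to F (+1), one bond to H (-1).
Oxidation state = 0 + 1 − 1 = 0.

0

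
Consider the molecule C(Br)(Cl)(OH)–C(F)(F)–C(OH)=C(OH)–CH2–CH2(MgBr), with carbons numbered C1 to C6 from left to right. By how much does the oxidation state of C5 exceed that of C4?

-3

C5: 2C, 2H → 0 − 2 = -2
C4: 3C, 1O → 0 + 1 = +1
Difference: -2 − (+1) = -3.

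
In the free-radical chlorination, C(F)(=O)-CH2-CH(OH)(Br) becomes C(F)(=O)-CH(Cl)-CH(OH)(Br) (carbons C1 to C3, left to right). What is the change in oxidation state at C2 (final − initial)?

Before: C2 has 2 bonds to C, 2 bonds to H → oxidation state -2.
After: C2 has 2 bonds to C, 1 bond to H, 1 bond to Cl → oxidation state 0.
Δ = 0 − (-2) = +2, so this is an oxidation at C2.

+2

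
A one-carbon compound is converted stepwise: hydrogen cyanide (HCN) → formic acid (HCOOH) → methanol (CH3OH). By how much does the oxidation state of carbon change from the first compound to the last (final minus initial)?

-4

Carbon oxidation states along the series — hydrogen cyanide: +2, formic acid: +2, methanol: -2.
Net change = -2 − (+2) = -4.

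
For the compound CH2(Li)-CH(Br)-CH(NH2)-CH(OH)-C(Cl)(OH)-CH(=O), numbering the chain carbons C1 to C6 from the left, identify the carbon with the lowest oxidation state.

Tallying each carbon's bonds:
C1: 1C, 2H, 1Li → 0 − 2 − 1 = -3
C2: 2C, 1H, 1Br → 0 − 1 + 1 = 0
C3: 2C, 1H, 1N → 0 − 1 + 1 = 0
C4: 2C, 1H, 1O → 0 − 1 + 1 = 0
C5: 2C, 1O, 1Cl → 0 + 1 + 1 = +2
C6: 1C, 1H, 2O → 0 − 1 + 2 = +1
The most reduced carbon is C1 at -3.

C1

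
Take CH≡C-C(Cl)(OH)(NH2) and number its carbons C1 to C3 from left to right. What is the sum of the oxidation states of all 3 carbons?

+2

Tallying each carbon's bonds:
C1: 3C, 1H → 0 − 1 = -1
C2: 4C → 0 = 0
C3: 1C, 1O, 1N, 1Cl → 0 + 1 + 1 + 1 = +3
Sum = -1 + 0 + 3 = +2.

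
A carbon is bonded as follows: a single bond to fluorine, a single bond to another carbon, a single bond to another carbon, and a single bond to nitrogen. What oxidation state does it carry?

+2

The carbon has one bond to C (0), one bond to C (0), one bond to F (+1), one bond to N (+1).
Oxidation state = 0 + 0 + 1 + 1 = +2.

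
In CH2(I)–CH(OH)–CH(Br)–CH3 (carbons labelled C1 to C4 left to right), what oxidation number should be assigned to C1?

-1

C1 has one bond to C (0), one bond to I (+1), one bond to H (-1), one bond to H (-1).
Oxidation state = 0 + 1 − 1 − 1 = -1.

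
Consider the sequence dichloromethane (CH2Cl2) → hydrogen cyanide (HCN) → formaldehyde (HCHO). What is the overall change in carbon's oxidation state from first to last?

0

Carbon oxidation states along the series — dichloromethane: 0, hydrogen cyanide: +2, formaldehyde: 0.
Net change = 0 − (0) = 0.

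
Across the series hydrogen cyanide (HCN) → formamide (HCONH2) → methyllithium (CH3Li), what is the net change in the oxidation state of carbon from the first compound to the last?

-6

Carbon oxidation states along the series — hydrogen cyanide: +2, formamide: +2, methyllithium: -4.
Net change = -4 − (+2) = -6.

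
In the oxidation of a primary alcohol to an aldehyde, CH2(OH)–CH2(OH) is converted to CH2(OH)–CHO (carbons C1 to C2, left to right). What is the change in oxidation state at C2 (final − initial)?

+2

Before: C2 has 1 bond to C, 2 bonds to H, 1 bond to O → oxidation state -1.
After: C2 has 1 bond to C, 1 bond to H, 2 bonds to O → oxidation state +1.
Δ = +1 − (-1) = +2, so this is an oxidation at C2.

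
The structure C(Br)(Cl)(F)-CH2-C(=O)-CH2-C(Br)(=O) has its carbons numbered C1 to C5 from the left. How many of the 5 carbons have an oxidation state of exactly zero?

Tallying each carbon's bonds:
C1: 1C, 1F, 1Cl, 1Br → 0 + 1 + 1 + 1 = +3
C2: 2C, 2H → 0 − 2 = -2
C3: 2C, 2O → 0 + 2 = +2
C4: 2C, 2H → 0 − 2 = -2
C5: 1C, 2O, 1Br → 0 + 2 + 1 = +3
0 carbons meet the condition.

0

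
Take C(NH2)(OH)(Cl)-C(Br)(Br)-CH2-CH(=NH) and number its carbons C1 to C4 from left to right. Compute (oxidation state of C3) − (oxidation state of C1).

-5

C3: 2C, 2H → 0 − 2 = -2
C1: 1C, 1O, 1N, 1Cl → 0 + 1 + 1 + 1 = +3
Difference: -2 − (+3) = -5.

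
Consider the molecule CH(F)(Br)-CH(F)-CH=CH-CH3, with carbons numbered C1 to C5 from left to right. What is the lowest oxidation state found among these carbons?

Tallying each carbon's bonds:
C1: 1C, 1H, 1F, 1Br → 0 − 1 + 1 + 1 = +1
C2: 2C, 1H, 1F → 0 − 1 + 1 = 0
C3: 3C, 1H → 0 − 1 = -1
C4: 3C, 1H → 0 − 1 = -1
C5: 1C, 3H → 0 − 3 = -3
The lowest value is -3.

-3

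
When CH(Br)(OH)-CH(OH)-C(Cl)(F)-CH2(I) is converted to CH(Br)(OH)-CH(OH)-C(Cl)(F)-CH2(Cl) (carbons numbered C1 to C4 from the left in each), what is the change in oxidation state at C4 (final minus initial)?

Before: C4 has 1 bond to C, 2 bonds to H, 1 bond to I → oxidation state -1.
After: C4 has 1 bond to C, 2 bonds to H, 1 bond to Cl → oxidation state -1.
Δ = -1 − (-1) = 0, so no net redox change at C4.

0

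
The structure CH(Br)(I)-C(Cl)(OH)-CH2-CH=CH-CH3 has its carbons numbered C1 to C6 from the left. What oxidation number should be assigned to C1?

+1

Assign +1 per bond to O/N/halogen, −1 per bond to H or an electropositive element, and 0 per bond to carbon.
C1 has one bond to C (0), one bond to Br (+1), one bond to H (-1), one bond to I (+1).
Oxidation state = 0 + 1 − 1 + 1 = +1.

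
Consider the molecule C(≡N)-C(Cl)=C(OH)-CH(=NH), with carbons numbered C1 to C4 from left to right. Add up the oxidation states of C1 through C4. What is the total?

Assign +1 per bond to O/N/halogen, −1 per bond to H or an electropositive element, and 0 per bond to carbon. Tallying each carbon:
C1: 1C, 3N → 0 + 3 = +3
C2: 3C, 1Cl → 0 + 1 = +1
C3: 3C, 1O → 0 + 1 = +1
C4: 1C, 1H, 2N → 0 − 1 + 2 = +1
Sum = +3 + 1 + 1 + 1 = +6.

+6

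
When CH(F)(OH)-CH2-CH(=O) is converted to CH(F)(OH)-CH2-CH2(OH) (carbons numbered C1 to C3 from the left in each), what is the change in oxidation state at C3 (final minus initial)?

-2

Before: C3 has 1 bond to C, 1 bond to H, 2 bonds to O → oxidation state +1.
After: C3 has 1 bond to C, 2 bonds to H, 1 bond to O → oxidation state -1.
Δ = -1 − (+1) = -2, so this is a reduction at C3.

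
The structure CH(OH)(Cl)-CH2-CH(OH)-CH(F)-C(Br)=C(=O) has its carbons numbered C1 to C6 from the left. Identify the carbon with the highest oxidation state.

C6

Count +1 for every bond to an atom more electronegative than carbon and −1 for every bond to one less electronegative; C–C bonds are 0. Tallying each carbon:
C1: 1C, 1H, 1O, 1Cl → 0 − 1 + 1 + 1 = +1
C2: 2C, 2H → 0 − 2 = -2
C3: 2C, 1H, 1O → 0 − 1 + 1 = 0
C4: 2C, 1H, 1F → 0 − 1 + 1 = 0
C5: 3C, 1Br → 0 + 1 = +1
C6: 2C, 2O → 0 + 2 = +2
The most oxidised carbon is C6 at +2.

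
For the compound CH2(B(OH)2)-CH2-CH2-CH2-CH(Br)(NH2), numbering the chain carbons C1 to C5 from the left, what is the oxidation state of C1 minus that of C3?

C1: 1C, 2H, 1B → 0 − 2 − 1 = -3
C3: 2C, 2H → 0 − 2 = -2
Difference: -3 − (-2) = -1.

-1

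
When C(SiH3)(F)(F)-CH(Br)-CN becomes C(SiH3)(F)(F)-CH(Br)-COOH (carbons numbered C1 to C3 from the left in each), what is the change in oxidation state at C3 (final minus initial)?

Before: C3 has 1 bond to C, 3 bonds to N → oxidation state +3.
After: C3 has 1 bond to C, 3 bonds to O → oxidation state +3.
Δ = +3 − (+3) = 0, so no net redox change at C3.

0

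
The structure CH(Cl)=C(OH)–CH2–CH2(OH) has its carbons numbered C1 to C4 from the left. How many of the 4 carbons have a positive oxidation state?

Tallying each carbon's bonds:
C1: 2C, 1H, 1Cl → 0 − 1 + 1 = 0
C2: 3C, 1O → 0 + 1 = +1
C3: 2C, 2H → 0 − 2 = -2
C4: 1C, 2H, 1O → 0 − 2 + 1 = -1
1 carbon (C2) meets the condition.

1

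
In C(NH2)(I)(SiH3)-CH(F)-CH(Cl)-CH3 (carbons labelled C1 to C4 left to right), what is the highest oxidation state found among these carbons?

+1

Count +1 for every bond to an atom more electronegative than carbon and −1 for every bond to one less electronegative; C–C bonds are 0. Tallying each carbon:
C1: 1C, 1N, 1I, 1Si → 0 + 1 + 1 − 1 = +1
C2: 2C, 1H, 1F → 0 − 1 + 1 = 0
C3: 2C, 1H, 1Cl → 0 − 1 + 1 = 0
C4: 1C, 3H → 0 − 3 = -3
The highest value is +1.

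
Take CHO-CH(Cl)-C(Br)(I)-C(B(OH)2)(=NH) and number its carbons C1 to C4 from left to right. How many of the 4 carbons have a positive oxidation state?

3

Each bond to a more electronegative atom (O, N, halogen) counts +1, each bond to a less electronegative atom (H, metal, B, Si) counts −1, and each C–C bond counts 0. Tallying each carbon:
C1: 1C, 1H, 2O → 0 − 1 + 2 = +1
C2: 2C, 1H, 1Cl → 0 − 1 + 1 = 0
C3: 2C, 1Br, 1I → 0 + 1 + 1 = +2
C4: 1C, 2N, 1B → 0 + 2 − 1 = +1
3 carbons (C1, C3, C4) meet the condition.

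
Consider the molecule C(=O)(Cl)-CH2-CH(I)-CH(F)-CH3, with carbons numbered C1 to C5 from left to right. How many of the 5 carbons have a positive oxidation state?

Count +1 for every bond to an atom more electronegative than carbon and −1 for every bond to one less electronegative; C–C bonds are 0. Tallying each carbon:
C1: 1C, 2O, 1Cl → 0 + 2 + 1 = +3
C2: 2C, 2H → 0 − 2 = -2
C3: 2C, 1H, 1I → 0 − 1 + 1 = 0
C4: 2C, 1H, 1F → 0 − 1 + 1 = 0
C5: 1C, 3H → 0 − 3 = -3
1 carbon (C1) meets the condition.

1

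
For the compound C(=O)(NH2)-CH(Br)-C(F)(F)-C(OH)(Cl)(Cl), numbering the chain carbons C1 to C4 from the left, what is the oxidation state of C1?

+3

Assign +1 per bond to O/N/halogen, −1 per bond to H or an electropositive element, and 0 per bond to carbon.
C1 has one bond to C (0), a double bond to O (2×+1 = +2), one bond to N (+1).
Oxidation state = 0 + 2 + 1 = +3.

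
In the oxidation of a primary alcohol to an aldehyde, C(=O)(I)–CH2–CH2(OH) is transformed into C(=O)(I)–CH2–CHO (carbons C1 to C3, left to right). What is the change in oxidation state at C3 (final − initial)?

+2

Before: C3 has 1 bond to C, 2 bonds to H, 1 bond to O → oxidation state -1.
After: C3 has 1 bond to C, 1 bond to H, 2 bonds to O → oxidation state +1.
Δ = +1 − (-1) = +2, so this is an oxidation at C3.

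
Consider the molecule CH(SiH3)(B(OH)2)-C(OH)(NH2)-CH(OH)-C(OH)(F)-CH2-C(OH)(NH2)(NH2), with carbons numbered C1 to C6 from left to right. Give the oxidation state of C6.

+3

Assign +1 per bond to O/N/halogen, −1 per bond to H or an electropositive element, and 0 per bond to carbon.
C6 has one bond to C (0), one bond to O (+1), one bond to N (+1), one bond to N (+1).
Oxidation state = 0 + 1 + 1 + 1 = +3.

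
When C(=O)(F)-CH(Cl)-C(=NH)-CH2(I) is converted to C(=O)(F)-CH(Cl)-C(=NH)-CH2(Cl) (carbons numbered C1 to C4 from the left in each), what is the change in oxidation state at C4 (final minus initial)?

Before: C4 has 1 bond to C, 2 bonds to H, 1 bond to I → oxidation state -1.
After: C4 has 1 bond to C, 2 bonds to H, 1 bond to Cl → oxidation state -1.
Δ = -1 − (-1) = 0, so no net redox change at C4.

0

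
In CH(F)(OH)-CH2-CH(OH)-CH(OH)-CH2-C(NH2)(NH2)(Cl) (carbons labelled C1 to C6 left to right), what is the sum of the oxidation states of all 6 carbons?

0

Tallying each carbon's bonds:
C1: 1C, 1H, 1O, 1F → 0 − 1 + 1 + 1 = +1
C2: 2C, 2H → 0 − 2 = -2
C3: 2C, 1H, 1O → 0 − 1 + 1 = 0
C4: 2C, 1H, 1O → 0 − 1 + 1 = 0
C5: 2C, 2H → 0 − 2 = -2
C6: 1C, 2N, 1Cl → 0 + 2 + 1 = +3
Sum = +1 − 2 + 0 + 0 − 2 + 3 = 0.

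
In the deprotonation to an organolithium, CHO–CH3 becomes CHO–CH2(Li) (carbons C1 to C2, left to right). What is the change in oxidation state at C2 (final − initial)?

Before: C2 has 1 bond to C, 3 bonds to H → oxidation state -3.
After: C2 has 1 bond to C, 2 bonds to H, 1 bond to Li → oxidation state -3.
Δ = -3 − (-3) = 0, so no net redox change at C2.

0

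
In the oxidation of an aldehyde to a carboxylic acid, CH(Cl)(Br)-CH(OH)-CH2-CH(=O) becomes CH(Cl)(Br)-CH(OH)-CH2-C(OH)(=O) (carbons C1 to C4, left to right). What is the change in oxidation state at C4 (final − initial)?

+2

Before: C4 has 1 bond to C, 1 bond to H, 2 bonds to O → oxidation state +1.
After: C4 has 1 bond to C, 3 bonds to O → oxidation state +3.
Δ = +3 − (+1) = +2, so this is an oxidation at C4.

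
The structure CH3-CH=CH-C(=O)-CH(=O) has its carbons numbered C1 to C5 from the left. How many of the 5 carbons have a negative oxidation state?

3

Assign +1 per bond to O/N/halogen, −1 per bond to H or an electropositive element, and 0 per bond to carbon. Tallying each carbon:
C1: 1C, 3H → 0 − 3 = -3
C2: 3C, 1H → 0 − 1 = -1
C3: 3C, 1H → 0 − 1 = -1
C4: 2C, 2O → 0 + 2 = +2
C5: 1C, 1H, 2O → 0 − 1 + 2 = +1
3 carbons (C1, C2, C3) meet the condition.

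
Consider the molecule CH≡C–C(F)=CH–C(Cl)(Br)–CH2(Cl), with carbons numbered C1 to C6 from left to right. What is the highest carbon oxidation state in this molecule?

Tallying each carbon's bonds:
C1: 3C, 1H → 0 − 1 = -1
C2: 4C → 0 = 0
C3: 3C, 1F → 0 + 1 = +1
C4: 3C, 1H → 0 − 1 = -1
C5: 2C, 1Cl, 1Br → 0 + 1 + 1 = +2
C6: 1C, 2H, 1Cl → 0 − 2 + 1 = -1
The highest value is +2.

+2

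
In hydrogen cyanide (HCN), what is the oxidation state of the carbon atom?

+2

Bonds to more-electronegative neighbours contribute +1 each, bonds to H or metals contribute −1 each, and C–C bonds contribute 0.
The carbon has one bond to H (-1), a triple bond to N (3×+1 = +3).
Oxidation state = -1 + 3 = +2.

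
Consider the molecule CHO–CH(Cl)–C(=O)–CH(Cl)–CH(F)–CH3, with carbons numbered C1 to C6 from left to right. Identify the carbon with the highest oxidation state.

C3

Tallying each carbon's bonds:
C1: 1C, 1H, 2O → 0 − 1 + 2 = +1
C2: 2C, 1H, 1Cl → 0 − 1 + 1 = 0
C3: 2C, 2O → 0 + 2 = +2
C4: 2C, 1H, 1Cl → 0 − 1 + 1 = 0
C5: 2C, 1H, 1F → 0 − 1 + 1 = 0
C6: 1C, 3H → 0 − 3 = -3
The most oxidised carbon is C3 at +2.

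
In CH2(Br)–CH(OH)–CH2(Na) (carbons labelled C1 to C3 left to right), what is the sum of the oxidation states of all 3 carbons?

Tallying each carbon's bonds:
C1: 1C, 2H, 1Br → 0 − 2 + 1 = -1
C2: 2C, 1H, 1O → 0 − 1 + 1 = 0
C3: 1C, 2H, 1Na → 0 − 2 − 1 = -3
Sum = -1 + 0 − 3 = -4.

-4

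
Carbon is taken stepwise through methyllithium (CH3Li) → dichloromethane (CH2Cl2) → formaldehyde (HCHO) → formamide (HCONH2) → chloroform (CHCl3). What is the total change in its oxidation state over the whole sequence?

+6

Carbon oxidation states along the series — methyllithium: -4, dichloromethane: 0, formaldehyde: 0, formamide: +2, chloroform: +2.
Net change = +2 − (-4) = +6.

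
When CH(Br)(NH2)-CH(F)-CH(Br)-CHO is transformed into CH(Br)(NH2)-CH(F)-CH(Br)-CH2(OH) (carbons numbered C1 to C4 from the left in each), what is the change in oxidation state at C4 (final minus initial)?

-2

Before: C4 has 1 bond to C, 1 bond to H, 2 bonds to O → oxidation state +1.
After: C4 has 1 bond to C, 2 bonds to H, 1 bond to O → oxidation state -1.
Δ = -1 − (+1) = -2, so this is a reduction at C4.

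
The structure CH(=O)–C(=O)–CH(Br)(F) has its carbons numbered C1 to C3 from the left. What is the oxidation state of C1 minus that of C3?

C1: 1C, 1H, 2O → 0 − 1 + 2 = +1
C3: 1C, 1H, 1F, 1Br → 0 − 1 + 1 + 1 = +1
Difference: +1 − (+1) = 0.

0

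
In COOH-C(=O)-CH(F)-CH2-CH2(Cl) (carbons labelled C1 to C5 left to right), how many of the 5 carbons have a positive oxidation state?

Assign +1 per bond to O/N/halogen, −1 per bond to H or an electropositive element, and 0 per bond to carbon. Tallying each carbon:
C1: 1C, 3O → 0 + 3 = +3
C2: 2C, 2O → 0 + 2 = +2
C3: 2C, 1H, 1F → 0 − 1 + 1 = 0
C4: 2C, 2H → 0 − 2 = -2
C5: 1C, 2H, 1Cl → 0 − 2 + 1 = -1
2 carbons (C1, C2) meet the condition.

2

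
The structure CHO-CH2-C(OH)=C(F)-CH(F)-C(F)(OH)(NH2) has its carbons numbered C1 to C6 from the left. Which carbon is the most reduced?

C2

Assign +1 per bond to O/N/halogen, −1 per bond to H or an electropositive element, and 0 per bond to carbon. Tallying each carbon:
C1: 1C, 1H, 2O → 0 − 1 + 2 = +1
C2: 2C, 2H → 0 − 2 = -2
C3: 3C, 1O → 0 + 1 = +1
C4: 3C, 1F → 0 + 1 = +1
C5: 2C, 1H, 1F → 0 − 1 + 1 = 0
C6: 1C, 1O, 1N, 1F → 0 + 1 + 1 + 1 = +3
The most reduced carbon is C2 at -2.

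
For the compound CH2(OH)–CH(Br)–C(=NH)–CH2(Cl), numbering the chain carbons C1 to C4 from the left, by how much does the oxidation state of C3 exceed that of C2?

+2

C3: 2C, 2N → 0 + 2 = +2
C2: 2C, 1H, 1Br → 0 − 1 + 1 = 0
Difference: +2 − (0) = +2.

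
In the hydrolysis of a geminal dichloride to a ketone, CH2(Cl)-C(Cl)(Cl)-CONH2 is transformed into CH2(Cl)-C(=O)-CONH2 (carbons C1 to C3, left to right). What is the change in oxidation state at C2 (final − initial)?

0

Before: C2 has 2 bonds to C, 2 bonds to Cl → oxidation state +2.
After: C2 has 2 bonds to C, 2 bonds to O → oxidation state +2.
Δ = +2 − (+2) = 0, so no net redox change at C2.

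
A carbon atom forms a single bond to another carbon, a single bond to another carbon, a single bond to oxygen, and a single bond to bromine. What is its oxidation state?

The carbon has one bond to C (0), one bond to C (0), one bond to Br (+1), one bond to O (+1).
Oxidation state = 0 + 0 + 1 + 1 = +2.

+2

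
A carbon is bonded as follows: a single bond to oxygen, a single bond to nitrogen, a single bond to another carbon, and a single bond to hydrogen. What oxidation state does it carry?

The carbon has one bond to C (0), one bond to N (+1), one bond to H (-1), one bond to O (+1).
Oxidation state = 0 + 1 − 1 + 1 = +1.

+1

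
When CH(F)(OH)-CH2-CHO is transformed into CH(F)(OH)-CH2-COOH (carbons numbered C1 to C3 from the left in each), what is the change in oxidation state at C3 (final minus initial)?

+2

Before: C3 has 1 bond to C, 1 bond to H, 2 bonds to O → oxidation state +1.
After: C3 has 1 bond to C, 3 bonds to O → oxidation state +3.
Δ = +3 − (+1) = +2, so this is an oxidation at C3.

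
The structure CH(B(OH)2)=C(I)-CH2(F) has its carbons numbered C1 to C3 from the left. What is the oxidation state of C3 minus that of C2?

C3: 1C, 2H, 1F → 0 − 2 + 1 = -1
C2: 3C, 1I → 0 + 1 = +1
Difference: -1 − (+1) = -2.

-2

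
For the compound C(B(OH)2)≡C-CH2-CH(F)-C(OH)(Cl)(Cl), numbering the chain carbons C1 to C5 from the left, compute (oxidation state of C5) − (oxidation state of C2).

C5: 1C, 1O, 2Cl → 0 + 1 + 2 = +3
C2: 4C → 0 = 0
Difference: +3 − (0) = +3.

+3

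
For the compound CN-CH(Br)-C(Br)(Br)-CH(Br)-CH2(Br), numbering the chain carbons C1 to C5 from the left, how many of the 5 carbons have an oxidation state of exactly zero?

Count +1 for every bond to an atom more electronegative than carbon and −1 for every bond to one less electronegative; C–C bonds are 0. Tallying each carbon:
C1: 1C, 3N → 0 + 3 = +3
C2: 2C, 1H, 1Br → 0 − 1 + 1 = 0
C3: 2C, 2Br → 0 + 2 = +2
C4: 2C, 1H, 1Br → 0 − 1 + 1 = 0
C5: 1C, 2H, 1Br → 0 − 2 + 1 = -1
2 carbons (C2, C4) meet the condition.

2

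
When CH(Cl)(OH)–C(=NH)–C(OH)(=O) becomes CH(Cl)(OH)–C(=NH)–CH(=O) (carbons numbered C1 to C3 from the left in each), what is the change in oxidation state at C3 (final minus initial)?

-2

Before: C3 has 1 bond to C, 3 bonds to O → oxidation state +3.
After: C3 has 1 bond to C, 1 bond to H, 2 bonds to O → oxidation state +1.
Δ = +1 − (+3) = -2, so this is a reduction at C3.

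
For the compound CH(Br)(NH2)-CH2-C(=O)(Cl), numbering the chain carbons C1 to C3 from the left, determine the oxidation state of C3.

Each bond to a more electronegative atom (O, N, halogen) counts +1, each bond to a less electronegative atom (H, metal, B, Si) counts −1, and each C–C bond counts 0.
C3 has one bond to C (0), a double bond to O (2×+1 = +2), one bond to Cl (+1).
Oxidation state = 0 + 2 + 1 = +3.

+3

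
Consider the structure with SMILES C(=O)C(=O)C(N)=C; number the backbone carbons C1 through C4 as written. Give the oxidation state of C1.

C1 has one bond to C (0), one bond to H (-1), a double bond to O (2×+1 = +2).
Oxidation state = 0 − 1 + 2 = +1.

+1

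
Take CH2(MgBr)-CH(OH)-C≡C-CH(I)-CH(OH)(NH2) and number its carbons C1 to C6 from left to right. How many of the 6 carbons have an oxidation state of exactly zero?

4

Count +1 for every bond to an atom more electronegative than carbon and −1 for every bond to one less electronegative; C–C bonds are 0. Tallying each carbon:
C1: 1C, 2H, 1Mg → 0 − 2 − 1 = -3
C2: 2C, 1H, 1O → 0 − 1 + 1 = 0
C3: 4C → 0 = 0
C4: 4C → 0 = 0
C5: 2C, 1H, 1I → 0 − 1 + 1 = 0
C6: 1C, 1H, 1O, 1N → 0 − 1 + 1 + 1 = +1
4 carbons (C2, C3, C4, C5) meet the condition.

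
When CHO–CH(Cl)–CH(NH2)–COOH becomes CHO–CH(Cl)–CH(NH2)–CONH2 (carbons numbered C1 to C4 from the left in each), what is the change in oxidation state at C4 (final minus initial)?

Before: C4 has 1 bond to C, 3 bonds to O → oxidation state +3.
After: C4 has 1 bond to C, 2 bonds to O, 1 bond to N → oxidation state +3.
Δ = +3 − (+3) = 0, so no net redox change at C4.

0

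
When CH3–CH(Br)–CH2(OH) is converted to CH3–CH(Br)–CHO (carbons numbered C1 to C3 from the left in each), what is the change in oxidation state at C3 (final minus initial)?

Before: C3 has 1 bond to C, 2 bonds to H, 1 bond to O → oxidation state -1.
After: C3 has 1 bond to C, 1 bond to H, 2 bonds to O → oxidation state +1.
Δ = +1 − (-1) = +2, so this is an oxidation at C3.

+2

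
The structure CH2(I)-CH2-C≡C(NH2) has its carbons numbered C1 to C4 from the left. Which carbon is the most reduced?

Tallying each carbon's bonds:
C1: 1C, 2H, 1I → 0 − 2 + 1 = -1
C2: 2C, 2H → 0 − 2 = -2
C3: 4C → 0 = 0
C4: 3C, 1N → 0 + 1 = +1
The most reduced carbon is C2 at -2.

C2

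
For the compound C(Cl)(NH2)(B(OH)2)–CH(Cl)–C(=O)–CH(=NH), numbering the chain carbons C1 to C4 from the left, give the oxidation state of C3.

+2

Assign +1 per bond to O/N/halogen, −1 per bond to H or an electropositive element, and 0 per bond to carbon.
C3 has one bond to C (0), one bond to C (0), a double bond to O (2×+1 = +2).
Oxidation state = 0 + 0 + 2 = +2.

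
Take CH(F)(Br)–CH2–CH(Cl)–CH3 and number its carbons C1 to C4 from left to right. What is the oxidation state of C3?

0

C3 has one bond to C (0), one bond to C (0), one bond to H (-1), one bond to Cl (+1).
Oxidation state = 0 + 0 − 1 + 1 = 0.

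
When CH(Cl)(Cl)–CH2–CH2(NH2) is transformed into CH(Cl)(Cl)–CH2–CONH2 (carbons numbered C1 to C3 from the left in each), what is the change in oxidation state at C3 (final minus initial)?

Before: C3 has 1 bond to C, 2 bonds to H, 1 bond to N → oxidation state -1.
After: C3 has 1 bond to C, 2 bonds to O, 1 bond to N → oxidation state +3.
Δ = +3 − (-1) = +4, so this is an oxidation at C3.

+4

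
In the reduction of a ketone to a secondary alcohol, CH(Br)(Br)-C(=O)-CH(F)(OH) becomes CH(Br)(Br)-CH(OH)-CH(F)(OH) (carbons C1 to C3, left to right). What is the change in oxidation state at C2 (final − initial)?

Before: C2 has 2 bonds to C, 2 bonds to O → oxidation state +2.
After: C2 has 2 bonds to C, 1 bond to H, 1 bond to O → oxidation state 0.
Δ = 0 − (+2) = -2, so this is a reduction at C2.

-2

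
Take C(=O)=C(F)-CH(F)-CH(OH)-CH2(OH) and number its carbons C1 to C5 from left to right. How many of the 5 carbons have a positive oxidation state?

Assign +1 per bond to O/N/halogen, −1 per bond to H or an electropositive element, and 0 per bond to carbon. Tallying each carbon:
C1: 2C, 2O → 0 + 2 = +2
C2: 3C, 1F → 0 + 1 = +1
C3: 2C, 1H, 1F → 0 − 1 + 1 = 0
C4: 2C, 1H, 1O → 0 − 1 + 1 = 0
C5: 1C, 2H, 1O → 0 − 2 + 1 = -1
2 carbons (C1, C2) meet the condition.

2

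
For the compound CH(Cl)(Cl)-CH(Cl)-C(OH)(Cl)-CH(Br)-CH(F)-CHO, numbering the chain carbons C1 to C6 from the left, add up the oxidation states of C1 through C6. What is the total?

Tallying each carbon's bonds:
C1: 1C, 1H, 2Cl → 0 − 1 + 2 = +1
C2: 2C, 1H, 1Cl → 0 − 1 + 1 = 0
C3: 2C, 1O, 1Cl → 0 + 1 + 1 = +2
C4: 2C, 1H, 1Br → 0 − 1 + 1 = 0
C5: 2C, 1H, 1F → 0 − 1 + 1 = 0
C6: 1C, 1H, 2O → 0 − 1 + 2 = +1
Sum = +1 + 0 + 2 + 0 + 0 + 1 = +4.

+4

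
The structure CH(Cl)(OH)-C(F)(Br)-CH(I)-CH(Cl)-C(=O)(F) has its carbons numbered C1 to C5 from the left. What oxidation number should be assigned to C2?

Bonds to more-electronegative neighbours contribute +1 each, bonds to H or metals contribute −1 each, and C–C bonds contribute 0.
C2 has one bond to C (0), one bond to C (0), one bond to F (+1), one bond to Br (+1).
Oxidation state = 0 + 0 + 1 + 1 = +2.

+2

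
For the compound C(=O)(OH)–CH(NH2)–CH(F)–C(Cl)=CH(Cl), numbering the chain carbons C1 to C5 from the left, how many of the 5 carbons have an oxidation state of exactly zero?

3

Tallying each carbon's bonds:
C1: 1C, 3O → 0 + 3 = +3
C2: 2C, 1H, 1N → 0 − 1 + 1 = 0
C3: 2C, 1H, 1F → 0 − 1 + 1 = 0
C4: 3C, 1Cl → 0 + 1 = +1
C5: 2C, 1H, 1Cl → 0 − 1 + 1 = 0
3 carbons (C2, C3, C5) meet the condition.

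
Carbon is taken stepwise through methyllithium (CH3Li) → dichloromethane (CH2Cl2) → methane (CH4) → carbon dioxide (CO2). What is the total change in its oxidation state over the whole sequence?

+8

Carbon oxidation states along the series — methyllithium: -4, dichloromethane: 0, methane: -4, carbon dioxide: +4.
Net change = +4 − (-4) = +8.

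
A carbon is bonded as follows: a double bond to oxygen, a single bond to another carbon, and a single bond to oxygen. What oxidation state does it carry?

Assign +1 per bond to O/N/halogen, −1 per bond to H or an electropositive element, and 0 per bond to carbon.
The carbon has one bond to C (0), one bond to O (+1), a double bond to O (2×+1 = +2).
Oxidation state = 0 + 1 + 2 = +3.

+3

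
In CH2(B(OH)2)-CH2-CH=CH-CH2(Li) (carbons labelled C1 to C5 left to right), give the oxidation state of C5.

C5 has one bond to C (0), one bond to H (-1), one bond to H (-1), one bond to Li (-1).
Oxidation state = 0 − 1 − 1 − 1 = -3.

-3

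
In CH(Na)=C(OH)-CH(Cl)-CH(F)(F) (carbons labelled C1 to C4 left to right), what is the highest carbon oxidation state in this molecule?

+1

Bonds to more-electronegative neighbours contribute +1 each, bonds to H or metals contribute −1 each, and C–C bonds contribute 0. Tallying each carbon:
C1: 2C, 1H, 1Na → 0 − 1 − 1 = -2
C2: 3C, 1O → 0 + 1 = +1
C3: 2C, 1H, 1Cl → 0 − 1 + 1 = 0
C4: 1C, 1H, 2F → 0 − 1 + 2 = +1
The highest value is +1.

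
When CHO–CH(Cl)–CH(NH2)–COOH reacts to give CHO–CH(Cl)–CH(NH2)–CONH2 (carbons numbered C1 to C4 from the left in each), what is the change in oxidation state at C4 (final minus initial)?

0

Before: C4 has 1 bond to C, 3 bonds to O → oxidation state +3.
After: C4 has 1 bond to C, 2 bonds to O, 1 bond to N → oxidation state +3.
Δ = +3 − (+3) = 0, so no net redox change at C4.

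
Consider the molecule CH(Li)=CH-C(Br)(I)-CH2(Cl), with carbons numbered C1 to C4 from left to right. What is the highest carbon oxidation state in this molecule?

Bonds to more-electronegative neighbours contribute +1 each, bonds to H or metals contribute −1 each, and C–C bonds contribute 0. Tallying each carbon:
C1: 2C, 1H, 1Li → 0 − 1 − 1 = -2
C2: 3C, 1H → 0 − 1 = -1
C3: 2C, 1Br, 1I → 0 + 1 + 1 = +2
C4: 1C, 2H, 1Cl → 0 − 2 + 1 = -1
The highest value is +2.

+2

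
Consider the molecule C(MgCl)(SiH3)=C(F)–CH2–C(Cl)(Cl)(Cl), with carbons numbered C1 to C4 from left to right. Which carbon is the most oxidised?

Each bond to a more electronegative atom (O, N, halogen) counts +1, each bond to a less electronegative atom (H, metal, B, Si) counts −1, and each C–C bond counts 0. Tallying each carbon:
C1: 2C, 1Mg, 1Si → 0 − 1 − 1 = -2
C2: 3C, 1F → 0 + 1 = +1
C3: 2C, 2H → 0 − 2 = -2
C4: 1C, 3Cl → 0 + 3 = +3
The most oxidised carbon is C4 at +3.

C4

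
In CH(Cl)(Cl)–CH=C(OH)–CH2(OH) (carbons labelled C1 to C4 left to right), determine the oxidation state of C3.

C3 has a double bond to C (2×0 = 0), one bond to C (0), one bond to O (+1).
Oxidation state = 0 + 0 + 1 = +1.

+1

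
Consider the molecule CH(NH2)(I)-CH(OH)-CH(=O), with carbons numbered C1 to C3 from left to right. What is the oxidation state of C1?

+1

C1 has one bond to C (0), one bond to H (-1), one bond to N (+1), one bond to I (+1).
Oxidation state = 0 − 1 + 1 + 1 = +1.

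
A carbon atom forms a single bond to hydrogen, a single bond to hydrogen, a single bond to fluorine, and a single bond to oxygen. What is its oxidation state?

0

Bonds to more-electronegative neighbours contribute +1 each, bonds to H or metals contribute −1 each, and C–C bonds contribute 0.
The carbon has one bond to O (+1), one bond to H (-1), one bond to H (-1), one bond to F (+1).
Oxidation state = +1 − 1 − 1 + 1 = 0.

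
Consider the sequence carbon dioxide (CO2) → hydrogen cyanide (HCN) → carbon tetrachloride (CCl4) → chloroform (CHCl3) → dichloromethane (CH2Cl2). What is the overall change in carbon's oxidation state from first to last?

-4

Carbon oxidation states along the series — carbon dioxide: +4, hydrogen cyanide: +2, carbon tetrachloride: +4, chloroform: +2, dichloromethane: 0.
Net change = 0 − (+4) = -4.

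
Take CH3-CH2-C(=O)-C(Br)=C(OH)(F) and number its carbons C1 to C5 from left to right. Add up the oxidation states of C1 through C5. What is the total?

0

Tallying each carbon's bonds:
C1: 1C, 3H → 0 − 3 = -3
C2: 2C, 2H → 0 − 2 = -2
C3: 2C, 2O → 0 + 2 = +2
C4: 3C, 1Br → 0 + 1 = +1
C5: 2C, 1O, 1F → 0 + 1 + 1 = +2
Sum = -3 − 2 + 2 + 1 + 2 = 0.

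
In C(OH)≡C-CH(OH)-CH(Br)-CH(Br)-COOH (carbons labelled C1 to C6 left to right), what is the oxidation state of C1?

+1

C1 has a triple bond to C (3×0 = 0), one bond to O (+1).
Oxidation state = 0 + 1 = +1.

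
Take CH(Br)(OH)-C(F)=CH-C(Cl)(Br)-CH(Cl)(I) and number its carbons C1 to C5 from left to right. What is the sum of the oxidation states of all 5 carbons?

Tallying each carbon's bonds:
C1: 1C, 1H, 1O, 1Br → 0 − 1 + 1 + 1 = +1
C2: 3C, 1F → 0 + 1 = +1
C3: 3C, 1H → 0 − 1 = -1
C4: 2C, 1Cl, 1Br → 0 + 1 + 1 = +2
C5: 1C, 1H, 1Cl, 1I → 0 − 1 + 1 + 1 = +1
Sum = +1 + 1 − 1 + 2 + 1 = +4.

+4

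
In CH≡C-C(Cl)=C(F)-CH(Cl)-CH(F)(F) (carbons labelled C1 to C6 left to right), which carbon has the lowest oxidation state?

C1

Tallying each carbon's bonds:
C1: 3C, 1H → 0 − 1 = -1
C2: 4C → 0 = 0
C3: 3C, 1Cl → 0 + 1 = +1
C4: 3C, 1F → 0 + 1 = +1
C5: 2C, 1H, 1Cl → 0 − 1 + 1 = 0
C6: 1C, 1H, 2F → 0 − 1 + 2 = +1
The most reduced carbon is C1 at -1.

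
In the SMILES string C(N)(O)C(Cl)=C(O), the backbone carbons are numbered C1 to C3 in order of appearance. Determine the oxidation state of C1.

C1 has one bond to C (0), one bond to N (+1), one bond to O (+1), one bond to H (-1).
Oxidation state = 0 + 1 + 1 − 1 = +1.

+1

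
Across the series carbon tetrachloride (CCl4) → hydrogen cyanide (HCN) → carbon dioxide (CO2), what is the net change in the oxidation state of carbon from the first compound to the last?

Carbon oxidation states along the series — carbon tetrachloride: +4, hydrogen cyanide: +2, carbon dioxide: +4.
Net change = +4 − (+4) = 0.

0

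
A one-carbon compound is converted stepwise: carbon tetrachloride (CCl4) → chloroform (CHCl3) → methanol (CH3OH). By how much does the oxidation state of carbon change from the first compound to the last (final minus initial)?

Carbon oxidation states along the series — carbon tetrachloride: +4, chloroform: +2, methanol: -2.
Net change = -2 − (+4) = -6.

-6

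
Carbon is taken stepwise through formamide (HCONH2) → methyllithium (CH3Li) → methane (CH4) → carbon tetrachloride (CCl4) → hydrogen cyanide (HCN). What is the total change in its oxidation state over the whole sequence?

Carbon oxidation states along the series — formamide: +2, methyllithium: -4, methane: -4, carbon tetrachloride: +4, hydrogen cyanide: +2.
Net change = +2 − (+2) = 0.

0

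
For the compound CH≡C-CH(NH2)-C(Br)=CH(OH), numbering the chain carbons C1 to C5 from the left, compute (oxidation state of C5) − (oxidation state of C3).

0

C5: 2C, 1H, 1O → 0 − 1 + 1 = 0
C3: 2C, 1H, 1N → 0 − 1 + 1 = 0
Difference: 0 − (0) = 0.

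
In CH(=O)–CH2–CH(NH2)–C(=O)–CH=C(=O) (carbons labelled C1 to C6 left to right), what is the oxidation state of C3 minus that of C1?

C3: 2C, 1H, 1N → 0 − 1 + 1 = 0
C1: 1C, 1H, 2O → 0 − 1 + 2 = +1
Difference: 0 − (+1) = -1.

-1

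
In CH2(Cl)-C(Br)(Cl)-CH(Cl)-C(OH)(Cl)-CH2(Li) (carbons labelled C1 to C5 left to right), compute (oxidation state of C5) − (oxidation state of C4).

C5: 1C, 2H, 1Li → 0 − 2 − 1 = -3
C4: 2C, 1O, 1Cl → 0 + 1 + 1 = +2
Difference: -3 − (+2) = -5.

-5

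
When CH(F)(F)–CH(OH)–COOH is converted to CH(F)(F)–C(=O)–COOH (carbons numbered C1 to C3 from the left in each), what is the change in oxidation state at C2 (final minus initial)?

+2

Before: C2 has 2 bonds to C, 1 bond to H, 1 bond to O → oxidation state 0.
After: C2 has 2 bonds to C, 2 bonds to O → oxidation state +2.
Δ = +2 − (0) = +2, so this is an oxidation at C2.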